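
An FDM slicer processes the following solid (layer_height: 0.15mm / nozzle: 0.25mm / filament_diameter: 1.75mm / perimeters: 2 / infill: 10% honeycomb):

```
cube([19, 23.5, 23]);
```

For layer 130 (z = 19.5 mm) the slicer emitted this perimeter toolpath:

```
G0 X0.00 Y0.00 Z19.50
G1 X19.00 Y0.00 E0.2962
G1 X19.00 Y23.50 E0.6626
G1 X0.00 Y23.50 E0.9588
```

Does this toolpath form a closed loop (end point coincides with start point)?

Start point (G0): (0.00, 0.00). End point (last G1): the path does not return to the start — open.

no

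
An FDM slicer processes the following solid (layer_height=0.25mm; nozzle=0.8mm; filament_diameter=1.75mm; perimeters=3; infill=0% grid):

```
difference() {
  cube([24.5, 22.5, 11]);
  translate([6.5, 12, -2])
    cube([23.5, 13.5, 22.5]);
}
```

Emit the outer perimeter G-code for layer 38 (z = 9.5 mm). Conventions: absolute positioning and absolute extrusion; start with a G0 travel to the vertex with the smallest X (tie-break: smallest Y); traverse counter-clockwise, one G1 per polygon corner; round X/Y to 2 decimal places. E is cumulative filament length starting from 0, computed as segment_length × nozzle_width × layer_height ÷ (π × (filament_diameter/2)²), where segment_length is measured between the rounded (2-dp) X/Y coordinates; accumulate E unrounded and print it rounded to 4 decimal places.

At z = 9.5 mm: the cube (footprint 24.5×22.5) is included at this height; the cube at (6.5, 12) is present — its section is the full 23.5×13.5 rectangle; After the difference (first − rest): starting from the 24.5×22.5 cube, the 23.5×13.5 cube at (6.5, 12) partially overlaps it — only the 189.00 mm² overlap (of its 317.25 mm²) is removed, clipping the outline — 1 connected region. The outline is a single polygon with 6 vertices. Extrusion per mm of travel: 0.8 × 0.25 / (π × 0.875²) = 0.083150. Accumulating E over each segment gives final E = 7.8161.

G0 X0.00 Y0.00 Z9.50
G1 X24.50 Y0.00 E2.0372
G1 X24.50 Y12.00 E3.0350
G1 X6.50 Y12.00 E4.5317
G1 X6.50 Y22.50 E5.4048
G1 X0.00 Y22.50 E5.9452
G1 X0.00 Y0.00 E7.8161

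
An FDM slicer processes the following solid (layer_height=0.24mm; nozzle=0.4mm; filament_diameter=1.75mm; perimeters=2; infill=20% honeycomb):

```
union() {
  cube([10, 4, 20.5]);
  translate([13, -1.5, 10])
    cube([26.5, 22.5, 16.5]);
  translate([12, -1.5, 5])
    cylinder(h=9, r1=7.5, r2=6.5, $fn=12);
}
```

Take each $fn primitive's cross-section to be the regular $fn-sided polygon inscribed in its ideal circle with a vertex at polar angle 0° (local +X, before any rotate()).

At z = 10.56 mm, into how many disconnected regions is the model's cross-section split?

At z = 10.56 mm: the cube (footprint 10×4) is included at this height; the cube at (13, -1.5) is present — its section is the full 26.5×22.5 rectangle; the cone at (12, -1.5): at t=0.618 of its height the radius interpolates to r₁+(r₂−r₁)t = 6.882, giving a regular 12-gon of that circumradius; Merging all regions: the regions partially overlap (shared area 43.00 mm²), so overlapping operands fuse into one piece — 1 connected region. The result has 1 disconnected region.

1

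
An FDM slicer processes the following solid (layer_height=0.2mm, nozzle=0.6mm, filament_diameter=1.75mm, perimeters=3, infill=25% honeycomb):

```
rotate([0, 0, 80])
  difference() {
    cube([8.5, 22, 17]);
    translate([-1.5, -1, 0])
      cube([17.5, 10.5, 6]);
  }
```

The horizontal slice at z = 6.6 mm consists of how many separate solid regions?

1

At z = 6.6 mm: the cube (footprint 8.5×22) is included at this height; the cube at (-1.5, -1) does not reach this height (z outside [0, 6]); Taking the first minus the rest: none of the subtracted shapes is present at this height, so the 8.5×22 cube is unchanged — 1 connected region; (whole slice rotated 80° about Z — lengths, areas and connectivity unchanged). The result has 1 disconnected region.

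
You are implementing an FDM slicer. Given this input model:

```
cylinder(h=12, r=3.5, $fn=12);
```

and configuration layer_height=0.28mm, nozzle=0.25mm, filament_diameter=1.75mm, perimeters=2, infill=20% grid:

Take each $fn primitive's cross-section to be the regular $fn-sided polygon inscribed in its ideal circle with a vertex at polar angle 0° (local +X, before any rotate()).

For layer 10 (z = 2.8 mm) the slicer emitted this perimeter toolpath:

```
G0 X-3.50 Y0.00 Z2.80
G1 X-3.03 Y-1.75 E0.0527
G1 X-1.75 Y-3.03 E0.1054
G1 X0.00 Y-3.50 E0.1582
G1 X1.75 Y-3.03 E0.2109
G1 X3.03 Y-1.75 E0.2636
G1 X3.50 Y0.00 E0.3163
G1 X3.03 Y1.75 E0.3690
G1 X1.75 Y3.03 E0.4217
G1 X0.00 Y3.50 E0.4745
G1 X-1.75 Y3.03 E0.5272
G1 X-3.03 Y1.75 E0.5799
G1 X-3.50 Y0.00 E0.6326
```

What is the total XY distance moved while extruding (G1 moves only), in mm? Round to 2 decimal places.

Sum the Euclidean lengths of each G1 segment: total = 21.74 mm.

21.74 mm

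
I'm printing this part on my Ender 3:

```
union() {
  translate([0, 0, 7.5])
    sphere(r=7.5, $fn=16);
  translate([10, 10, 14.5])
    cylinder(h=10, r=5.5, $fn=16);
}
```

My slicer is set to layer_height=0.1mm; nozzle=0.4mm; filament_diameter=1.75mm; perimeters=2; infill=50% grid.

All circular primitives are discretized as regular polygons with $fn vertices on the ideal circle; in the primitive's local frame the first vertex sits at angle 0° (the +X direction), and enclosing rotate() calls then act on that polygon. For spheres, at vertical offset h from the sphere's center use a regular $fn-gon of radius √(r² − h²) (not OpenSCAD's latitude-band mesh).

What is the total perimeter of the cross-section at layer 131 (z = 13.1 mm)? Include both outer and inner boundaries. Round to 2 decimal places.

31.15 mm

At z = 13.1 mm: the sphere: section is a regular 16-gon, circumradius = √(r²−h²) = √(7.5²−5.6²) = 4.989 (perimeter = 2·16·4.989·sin(180°/16) = 31.15 mm); the cylinder at (10, 10) is absent (z outside [14.5, 24.5]); Merging all regions: only the r=7.5 sphere is present, so the union is just that shape — boundary = 31.15 mm. Overall, the cross-section is a single solid region. Total boundary length (outer) = 31.15 mm.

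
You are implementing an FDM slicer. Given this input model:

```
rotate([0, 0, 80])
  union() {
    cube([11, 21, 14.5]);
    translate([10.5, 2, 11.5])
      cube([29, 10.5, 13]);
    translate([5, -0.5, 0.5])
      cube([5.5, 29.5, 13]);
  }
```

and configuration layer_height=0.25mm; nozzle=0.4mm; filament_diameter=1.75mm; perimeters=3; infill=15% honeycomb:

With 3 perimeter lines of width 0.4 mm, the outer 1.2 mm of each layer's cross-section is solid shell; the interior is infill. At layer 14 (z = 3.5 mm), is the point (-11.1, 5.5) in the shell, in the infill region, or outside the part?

infill

At z = 3.5 mm: the cube (footprint 11×21) is included at this height; the cube at (10.5, 2) does not reach this height (z outside [11.5, 24.5]); the 5.5×29.5 cube at (5, -0.5) contributes its full rectangle; Taking the union: the regions partially overlap (shared area 115.50 mm²), so overlapping operands fuse into one piece — 1 connected region; (whole slice rotated 80° about Z — lengths, areas and connectivity unchanged). Overall, the cross-section is a single solid region. Undo the 80° rotation: the query point maps to (3.489, 11.886) in the un-rotated model frame. The nearest boundary edge runs (0.00, 0.00)→(0.00, 21.00); distance from the point to it = 3.49 mm. The point is inside the cross-section and 3.49 mm from the nearest boundary — more than the 1.2 mm shell width (3 × 0.4), so it's in the infill interior.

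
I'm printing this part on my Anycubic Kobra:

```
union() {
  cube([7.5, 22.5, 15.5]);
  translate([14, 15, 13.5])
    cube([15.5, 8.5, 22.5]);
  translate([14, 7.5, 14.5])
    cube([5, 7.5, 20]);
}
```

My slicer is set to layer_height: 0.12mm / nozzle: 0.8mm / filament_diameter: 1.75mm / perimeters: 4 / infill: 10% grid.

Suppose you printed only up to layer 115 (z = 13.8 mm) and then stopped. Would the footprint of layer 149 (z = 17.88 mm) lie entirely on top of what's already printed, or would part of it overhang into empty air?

part overhangs

Compare the two slices. At z = 13.8: the 7.5×22.5 cube contributes its full rectangle (area 168.75 mm²); the cube at (14, 15) (footprint 15.5×8.5) is included at this height (area 131.75 mm²); the cube at (14, 7.5) is not intersected at this z (z outside [14.5, 34.5]); Merging all regions: the 2 present regions are separate (no shared area or edge), so areas and boundary lengths simply add and each stays a separate island — area = 300.50 mm². At z = 17.88: the cube is not intersected at this z (z outside [0, 15.5]); the 15.5×8.5 cube at (14, 15) contributes its full rectangle (area 131.75 mm²); the cube at (14, 7.5) is present — its section is the full 5×7.5 rectangle (area 37.50 mm²); Combining (union): the 2 present regions share edge segments without overlapping in area, so areas simply add but the touching pieces fuse into one outline (the shared edge portions become interior and drop out of the boundary) — area = 169.25 mm². Checking containment: at z = 17.88 the cross-section extends beyond the z = 13.8 cross-section by about 37.50 mm².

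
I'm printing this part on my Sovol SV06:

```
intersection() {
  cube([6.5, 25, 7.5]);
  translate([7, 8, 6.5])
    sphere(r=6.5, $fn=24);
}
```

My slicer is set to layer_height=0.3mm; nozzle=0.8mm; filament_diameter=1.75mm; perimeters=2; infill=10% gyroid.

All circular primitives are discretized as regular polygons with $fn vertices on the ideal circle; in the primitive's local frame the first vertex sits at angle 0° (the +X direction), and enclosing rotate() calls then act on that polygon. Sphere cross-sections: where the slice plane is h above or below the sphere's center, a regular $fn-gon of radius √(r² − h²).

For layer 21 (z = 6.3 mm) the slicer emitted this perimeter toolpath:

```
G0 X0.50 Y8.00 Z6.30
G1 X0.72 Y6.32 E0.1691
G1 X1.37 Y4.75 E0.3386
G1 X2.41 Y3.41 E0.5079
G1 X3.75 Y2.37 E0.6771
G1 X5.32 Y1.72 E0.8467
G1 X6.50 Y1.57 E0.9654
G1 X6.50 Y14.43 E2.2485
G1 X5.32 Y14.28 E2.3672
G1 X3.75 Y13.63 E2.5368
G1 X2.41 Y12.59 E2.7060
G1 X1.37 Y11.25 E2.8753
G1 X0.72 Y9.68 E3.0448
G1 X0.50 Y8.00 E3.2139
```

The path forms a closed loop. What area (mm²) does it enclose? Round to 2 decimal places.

59.12 mm²

Apply the shoelace formula to the sequence of (X, Y) vertices; enclosed area = 59.12 mm².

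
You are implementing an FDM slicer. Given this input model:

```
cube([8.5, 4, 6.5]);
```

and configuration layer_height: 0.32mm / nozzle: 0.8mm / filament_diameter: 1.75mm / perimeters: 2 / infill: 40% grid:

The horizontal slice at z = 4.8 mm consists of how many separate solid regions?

At z = 4.8 mm: the cube is present — its section is the full 8.5×4 rectangle. The result has 1 disconnected region.

1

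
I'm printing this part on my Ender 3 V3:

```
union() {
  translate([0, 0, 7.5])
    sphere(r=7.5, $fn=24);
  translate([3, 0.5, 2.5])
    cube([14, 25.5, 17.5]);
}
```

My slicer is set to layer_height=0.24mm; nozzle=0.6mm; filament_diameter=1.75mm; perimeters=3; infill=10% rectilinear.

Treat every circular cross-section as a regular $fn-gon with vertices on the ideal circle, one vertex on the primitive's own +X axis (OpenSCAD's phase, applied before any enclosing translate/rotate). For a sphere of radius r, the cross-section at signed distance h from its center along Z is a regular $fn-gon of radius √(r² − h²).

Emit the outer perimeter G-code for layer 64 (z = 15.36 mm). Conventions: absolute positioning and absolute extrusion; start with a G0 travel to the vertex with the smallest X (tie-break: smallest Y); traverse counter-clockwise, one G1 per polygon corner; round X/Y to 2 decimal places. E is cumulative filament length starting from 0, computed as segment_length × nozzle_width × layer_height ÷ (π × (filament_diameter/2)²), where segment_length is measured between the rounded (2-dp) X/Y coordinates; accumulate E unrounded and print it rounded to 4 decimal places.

G0 X3.00 Y0.50 Z15.36
G1 X17.00 Y0.50 E0.8382
G1 X17.00 Y26.00 E2.3648
G1 X3.00 Y26.00 E3.2030
G1 X3.00 Y0.50 E4.7296

At z = 15.36 mm: the sphere is absent (|z−center|=7.860 > r=7.5); the cube at (3, 0.5) is present — its section is the full 14×25.5 rectangle; Merging all regions: only the 14×25.5 cube at (3, 0.5) is present, so the union is just that shape — 1 connected region. The outline is a single polygon with 4 vertices. Extrusion per mm of travel: 0.6 × 0.24 / (π × 0.875²) = 0.059868. Accumulating E over each segment gives final E = 4.7296.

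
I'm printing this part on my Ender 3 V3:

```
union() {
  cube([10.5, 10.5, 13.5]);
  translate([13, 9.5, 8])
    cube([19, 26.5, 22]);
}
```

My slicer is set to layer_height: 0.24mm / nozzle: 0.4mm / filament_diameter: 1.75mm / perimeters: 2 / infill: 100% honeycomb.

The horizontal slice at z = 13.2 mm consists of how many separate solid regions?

2

At z = 13.2 mm: the cube (footprint 10.5×10.5) is included at this height; the cube at (13, 9.5) (footprint 19×26.5) is included at this height; Taking the union: the 2 present regions are separate (no shared area or edge), so areas and boundary lengths simply add and each stays a separate island — 2 connected regions. The result has 2 disconnected regions.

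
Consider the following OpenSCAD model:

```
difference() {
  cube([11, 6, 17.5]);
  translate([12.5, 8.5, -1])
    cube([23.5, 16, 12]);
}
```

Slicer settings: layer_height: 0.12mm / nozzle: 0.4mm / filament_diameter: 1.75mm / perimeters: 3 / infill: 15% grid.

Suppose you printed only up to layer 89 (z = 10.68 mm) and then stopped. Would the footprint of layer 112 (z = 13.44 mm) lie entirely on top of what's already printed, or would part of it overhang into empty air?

entirely on top

Compare the two slices. At z = 10.68: the cube is present — its section is the full 11×6 rectangle (area 66.00 mm²); the cube at (12.5, 8.5) (footprint 23.5×16) is included at this height (area 376.00 mm²); Taking the first minus the rest: starting from the 11×6 cube (66.00 mm²), the 23.5×16 cube at (12.5, 8.5) misses the remaining region (no effect) — area = 66.00 mm². At z = 13.44: the cube is present — its section is the full 11×6 rectangle (area 66.00 mm²); the cube at (12.5, 8.5) is absent (z outside [-1, 11]); After the difference (first − rest): none of the subtracted shapes is present at this height, so the 11×6 cube is unchanged — area = 66.00 mm². Checking containment: the cross-section at z = 13.44 is a subset of the cross-section at z = 10.68.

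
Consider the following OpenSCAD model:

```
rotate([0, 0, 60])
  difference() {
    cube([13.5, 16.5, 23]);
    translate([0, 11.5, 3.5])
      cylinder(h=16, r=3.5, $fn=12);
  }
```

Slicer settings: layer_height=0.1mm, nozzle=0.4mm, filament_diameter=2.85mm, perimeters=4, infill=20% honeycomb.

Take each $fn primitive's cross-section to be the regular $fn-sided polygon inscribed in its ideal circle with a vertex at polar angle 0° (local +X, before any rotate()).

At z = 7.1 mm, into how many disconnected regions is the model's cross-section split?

1

At z = 7.1 mm: the 13.5×16.5 cube contributes its full rectangle; the r=3.5 cylinder at (0, 11.5) contributes a regular 12-gon of circumradius 3.5; After the difference (first − rest): starting from the 13.5×16.5 cube, the r=3.5 cylinder at (0, 11.5) partially overlaps it — only the 18.38 mm² overlap (of its 36.75 mm²) is removed, clipping the outline — 1 connected region; (whole slice rotated 60° about Z — lengths, areas and connectivity unchanged). The result has 1 disconnected region.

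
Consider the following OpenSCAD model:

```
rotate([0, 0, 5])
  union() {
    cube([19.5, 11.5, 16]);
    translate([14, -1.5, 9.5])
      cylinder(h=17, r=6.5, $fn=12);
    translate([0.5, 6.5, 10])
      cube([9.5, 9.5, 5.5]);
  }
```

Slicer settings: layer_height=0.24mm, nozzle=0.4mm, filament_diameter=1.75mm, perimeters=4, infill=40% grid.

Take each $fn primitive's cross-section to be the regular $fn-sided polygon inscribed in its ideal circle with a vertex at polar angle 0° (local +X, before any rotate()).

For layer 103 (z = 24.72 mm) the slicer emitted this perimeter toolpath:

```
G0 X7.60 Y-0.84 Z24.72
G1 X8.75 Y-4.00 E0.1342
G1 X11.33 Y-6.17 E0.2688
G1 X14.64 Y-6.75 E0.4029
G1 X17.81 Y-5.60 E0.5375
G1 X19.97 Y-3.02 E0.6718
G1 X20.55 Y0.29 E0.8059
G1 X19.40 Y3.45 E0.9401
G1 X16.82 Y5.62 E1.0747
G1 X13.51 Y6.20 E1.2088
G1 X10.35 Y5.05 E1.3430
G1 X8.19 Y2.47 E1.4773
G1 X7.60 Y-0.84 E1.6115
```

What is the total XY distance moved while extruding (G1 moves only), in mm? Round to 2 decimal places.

40.38 mm

Sum the Euclidean lengths of each G1 segment: total = 40.38 mm.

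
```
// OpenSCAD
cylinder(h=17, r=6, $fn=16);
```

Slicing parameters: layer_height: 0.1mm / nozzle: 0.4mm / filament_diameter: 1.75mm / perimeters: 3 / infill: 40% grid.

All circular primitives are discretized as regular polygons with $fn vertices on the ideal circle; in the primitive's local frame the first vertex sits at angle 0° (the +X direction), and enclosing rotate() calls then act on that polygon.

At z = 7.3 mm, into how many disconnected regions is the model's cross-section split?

1

At z = 7.3 mm: the cylinder: section is a regular 16-gon, circumradius r=6. The result has 1 disconnected region.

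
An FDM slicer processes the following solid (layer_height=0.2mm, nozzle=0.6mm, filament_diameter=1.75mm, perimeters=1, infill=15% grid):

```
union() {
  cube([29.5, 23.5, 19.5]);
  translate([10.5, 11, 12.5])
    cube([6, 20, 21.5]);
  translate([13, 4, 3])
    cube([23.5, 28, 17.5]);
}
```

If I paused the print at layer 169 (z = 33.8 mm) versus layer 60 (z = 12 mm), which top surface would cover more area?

layer 60 (z = 12 mm)

Layer 169 (z = 33.8): the cube does not reach this height (z outside [0, 19.5]); the 6×20 cube at (10.5, 11) contributes its full rectangle (area 120.00 mm²); the cube at (13, 4) does not reach this height (z outside [3, 20.5]); Merging all regions: only the 6×20 cube at (10.5, 11) is present, so the union is just that shape — area = 120.00 mm². So its area = 120.00 mm². Layer 60 (z = 12): the cube is present — its section is the full 29.5×23.5 rectangle (area 693.25 mm²); the cube at (10.5, 11) is absent (z outside [12.5, 34]); the cube at (13, 4) is present — its section is the full 23.5×28 rectangle (area 658.00 mm²); Combining (union): the regions partially overlap — summed areas 1351.25 mm² minus the doubly-counted overlap 321.75 mm² gives 1029.50 mm² — area = 1029.50 mm². So its area = 1029.50 mm². Layer 60 is larger (1029.50 vs 120.00 mm²).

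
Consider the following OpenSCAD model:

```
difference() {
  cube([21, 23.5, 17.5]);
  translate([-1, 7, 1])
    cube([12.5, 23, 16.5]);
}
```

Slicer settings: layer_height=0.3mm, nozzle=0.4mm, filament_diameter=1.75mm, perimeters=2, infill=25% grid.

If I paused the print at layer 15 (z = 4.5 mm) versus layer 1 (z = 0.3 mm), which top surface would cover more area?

layer 1 (z = 0.3 mm)

Layer 15 (z = 4.5): the cube is present — its section is the full 21×23.5 rectangle (area 493.50 mm²); the cube at (-1, 7) (footprint 12.5×23) is included at this height (area 287.50 mm²); Taking the first minus the rest: starting from the 21×23.5 cube (493.50 mm²), the 12.5×23 cube at (-1, 7) partially overlaps it — only the 189.75 mm² overlap (of its 287.50 mm²) is removed, clipping the outline — area = 303.75 mm². So its area = 303.75 mm². Layer 1 (z = 0.3): the cube is present — its section is the full 21×23.5 rectangle (area 493.50 mm²); the cube at (-1, 7) is absent (z outside [1, 17.5]); After the difference (first − rest): none of the subtracted shapes is present at this height, so the 21×23.5 cube is unchanged — area = 493.50 mm². So its area = 493.50 mm². Layer 1 is larger (493.50 vs 303.75 mm²).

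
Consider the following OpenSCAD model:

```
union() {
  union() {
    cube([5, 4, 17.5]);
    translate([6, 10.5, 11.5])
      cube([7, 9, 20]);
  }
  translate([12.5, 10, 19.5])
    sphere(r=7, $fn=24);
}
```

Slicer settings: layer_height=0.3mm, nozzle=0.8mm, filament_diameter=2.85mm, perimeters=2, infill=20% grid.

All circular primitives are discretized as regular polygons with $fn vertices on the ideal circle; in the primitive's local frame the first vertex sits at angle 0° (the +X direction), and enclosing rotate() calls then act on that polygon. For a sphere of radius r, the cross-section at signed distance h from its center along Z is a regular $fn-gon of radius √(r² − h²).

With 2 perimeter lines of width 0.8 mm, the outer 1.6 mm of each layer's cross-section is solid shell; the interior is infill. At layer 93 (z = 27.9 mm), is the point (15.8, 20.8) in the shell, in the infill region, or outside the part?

outside

At z = 27.9 mm: the cube does not reach this height (z outside [0, 17.5]); the cube at (6, 10.5) (footprint 7×9) is included at this height; Merging all regions: only the 7×9 cube at (6, 10.5) is present, so the union is just that shape — 1 connected region; the sphere at (12.5, 10) is absent (|z−center|=8.400 > r=7); Combining (union): only the result so far is present, so the union is just that shape — 1 connected region. Overall, the cross-section is a single solid region. The nearest boundary edge runs (13.00, 10.50)→(13.00, 19.50); distance from the point to it = 3.09 mm. The point is not inside any of the regions above, so it lies outside the cross-section (3.09 mm from the nearest boundary).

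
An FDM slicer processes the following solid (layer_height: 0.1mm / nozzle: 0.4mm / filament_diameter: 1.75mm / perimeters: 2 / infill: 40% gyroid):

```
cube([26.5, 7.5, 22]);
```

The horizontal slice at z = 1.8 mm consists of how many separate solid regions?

At z = 1.8 mm: the cube is present — its section is the full 26.5×7.5 rectangle. The result has 1 disconnected region.

1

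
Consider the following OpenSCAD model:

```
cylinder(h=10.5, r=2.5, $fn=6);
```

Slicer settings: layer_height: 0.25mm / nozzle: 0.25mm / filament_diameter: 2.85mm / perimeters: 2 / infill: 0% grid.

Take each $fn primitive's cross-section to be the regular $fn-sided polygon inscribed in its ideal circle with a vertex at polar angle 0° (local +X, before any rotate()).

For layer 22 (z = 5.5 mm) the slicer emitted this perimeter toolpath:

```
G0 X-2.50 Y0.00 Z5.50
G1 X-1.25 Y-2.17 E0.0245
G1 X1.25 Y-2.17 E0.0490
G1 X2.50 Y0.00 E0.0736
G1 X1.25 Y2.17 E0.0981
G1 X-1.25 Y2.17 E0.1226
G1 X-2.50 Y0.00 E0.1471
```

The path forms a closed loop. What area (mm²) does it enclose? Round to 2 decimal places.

16.27 mm²

Apply the shoelace formula to the sequence of (X, Y) vertices; enclosed area = 16.27 mm².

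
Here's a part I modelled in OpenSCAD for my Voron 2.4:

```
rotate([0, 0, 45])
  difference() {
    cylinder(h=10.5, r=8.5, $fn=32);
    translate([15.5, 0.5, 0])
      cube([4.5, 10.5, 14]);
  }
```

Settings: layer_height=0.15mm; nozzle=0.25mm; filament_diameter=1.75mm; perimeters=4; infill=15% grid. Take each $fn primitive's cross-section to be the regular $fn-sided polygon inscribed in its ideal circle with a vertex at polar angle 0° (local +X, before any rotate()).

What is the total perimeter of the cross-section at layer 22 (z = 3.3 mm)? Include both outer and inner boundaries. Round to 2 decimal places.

At z = 3.3 mm: the cylinder: section is a regular 32-gon, circumradius r=8.5 (perimeter = 2·32·8.500·sin(180°/32) = 53.32 mm); the cube at (15.5, 0.5) is present — its section is the full 4.5×10.5 rectangle (perimeter 30.00 mm); After the difference (first − rest): starting from the r=8.5 cylinder, the 4.5×10.5 cube at (15.5, 0.5) misses the remaining region (no effect) — boundary = 53.32 mm; (rotated 45° about Z; rotation is an isometry so areas/perimeters/island counts are preserved). Overall, the cross-section is a single solid region. Total boundary length (outer) = 53.32 mm.

53.32 mm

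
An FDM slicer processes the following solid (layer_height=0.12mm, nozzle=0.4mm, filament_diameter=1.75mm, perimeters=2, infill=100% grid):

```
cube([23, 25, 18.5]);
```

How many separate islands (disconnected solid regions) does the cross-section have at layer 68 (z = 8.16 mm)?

At z = 8.16 mm: the cube is present — its section is the full 23×25 rectangle. Overall, the cross-section is a single solid region. Island count = 1.

1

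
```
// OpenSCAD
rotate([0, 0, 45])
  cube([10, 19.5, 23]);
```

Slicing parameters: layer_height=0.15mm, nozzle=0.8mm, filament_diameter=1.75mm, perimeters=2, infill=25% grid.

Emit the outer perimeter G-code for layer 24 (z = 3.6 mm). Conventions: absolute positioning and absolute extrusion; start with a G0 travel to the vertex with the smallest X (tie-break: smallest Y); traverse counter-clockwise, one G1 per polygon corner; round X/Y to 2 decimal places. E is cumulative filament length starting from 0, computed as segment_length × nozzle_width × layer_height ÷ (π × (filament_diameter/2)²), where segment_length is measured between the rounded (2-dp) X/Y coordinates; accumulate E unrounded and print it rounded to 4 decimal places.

At z = 3.6 mm: the 10×19.5 cube contributes its full rectangle; (rotated 45° about Z; rotation is an isometry so areas/perimeters/island counts are preserved). The outline is a single polygon with 4 vertices. Extrusion per mm of travel: 0.8 × 0.15 / (π × 0.875²) = 0.049890. Accumulating E over each segment gives final E = 2.9436.

G0 X-13.79 Y13.79 Z3.60
G1 X0.00 Y0.00 E0.9730
G1 X7.07 Y7.07 E1.4718
G1 X-6.72 Y20.86 E2.4447
G1 X-13.79 Y13.79 E2.9436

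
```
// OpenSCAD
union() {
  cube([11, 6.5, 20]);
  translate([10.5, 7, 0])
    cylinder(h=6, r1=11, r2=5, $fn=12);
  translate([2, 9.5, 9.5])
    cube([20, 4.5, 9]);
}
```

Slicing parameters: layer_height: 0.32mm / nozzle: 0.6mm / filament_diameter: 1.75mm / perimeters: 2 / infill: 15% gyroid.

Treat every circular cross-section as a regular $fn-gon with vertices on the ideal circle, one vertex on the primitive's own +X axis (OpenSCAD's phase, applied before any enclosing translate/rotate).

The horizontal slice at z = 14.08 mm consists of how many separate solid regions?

At z = 14.08 mm: the 11×6.5 cube contributes its full rectangle; the cone at (10.5, 7) does not reach this height (z outside [0, 6]); the cube at (2, 9.5) is present — its section is the full 20×4.5 rectangle; Taking the union: the 2 present regions are separate (no shared area or edge), so areas and boundary lengths simply add and each stays a separate island — 2 connected regions. The result has 2 disconnected regions.

2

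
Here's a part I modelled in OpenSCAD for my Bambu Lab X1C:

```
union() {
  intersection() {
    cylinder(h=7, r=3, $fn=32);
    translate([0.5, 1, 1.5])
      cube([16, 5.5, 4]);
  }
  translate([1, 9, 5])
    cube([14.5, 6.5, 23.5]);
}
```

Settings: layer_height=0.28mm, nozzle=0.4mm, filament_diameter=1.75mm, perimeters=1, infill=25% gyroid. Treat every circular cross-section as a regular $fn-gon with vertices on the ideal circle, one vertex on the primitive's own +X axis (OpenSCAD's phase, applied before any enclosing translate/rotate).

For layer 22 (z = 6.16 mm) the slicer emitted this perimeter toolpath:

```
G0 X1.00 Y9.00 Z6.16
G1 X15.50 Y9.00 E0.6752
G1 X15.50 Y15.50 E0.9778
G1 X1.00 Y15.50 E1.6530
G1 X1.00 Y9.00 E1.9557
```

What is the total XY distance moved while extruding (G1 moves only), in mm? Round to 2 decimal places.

42.00 mm

Sum the Euclidean lengths of each G1 segment: total = 42.00 mm.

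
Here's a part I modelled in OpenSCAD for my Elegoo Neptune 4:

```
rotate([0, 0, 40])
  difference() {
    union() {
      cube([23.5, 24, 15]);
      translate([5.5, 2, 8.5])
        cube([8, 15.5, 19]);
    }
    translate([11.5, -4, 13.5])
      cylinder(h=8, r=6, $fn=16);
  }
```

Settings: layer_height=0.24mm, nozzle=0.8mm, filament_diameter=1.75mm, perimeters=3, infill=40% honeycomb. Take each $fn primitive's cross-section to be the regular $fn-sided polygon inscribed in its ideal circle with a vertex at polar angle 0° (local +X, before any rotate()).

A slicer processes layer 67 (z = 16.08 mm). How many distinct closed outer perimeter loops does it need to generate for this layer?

At z = 16.08 mm: the cube does not reach this height (z outside [0, 15]); the cube at (5.5, 2) is present — its section is the full 8×15.5 rectangle; Taking the union: only the 8×15.5 cube at (5.5, 2) is present, so the union is just that shape — 1 connected region; the r=6 cylinder at (11.5, -4) gives a regular 16-gon of circumradius 6 (constant along its height); Subtracting the remaining from the first: starting from the result so far, the r=6 cylinder at (11.5, -4) misses the remaining region (no effect) — 1 connected region; (rotated 40° about Z; rotation is an isometry so areas/perimeters/island counts are preserved). The result has 1 disconnected region.

1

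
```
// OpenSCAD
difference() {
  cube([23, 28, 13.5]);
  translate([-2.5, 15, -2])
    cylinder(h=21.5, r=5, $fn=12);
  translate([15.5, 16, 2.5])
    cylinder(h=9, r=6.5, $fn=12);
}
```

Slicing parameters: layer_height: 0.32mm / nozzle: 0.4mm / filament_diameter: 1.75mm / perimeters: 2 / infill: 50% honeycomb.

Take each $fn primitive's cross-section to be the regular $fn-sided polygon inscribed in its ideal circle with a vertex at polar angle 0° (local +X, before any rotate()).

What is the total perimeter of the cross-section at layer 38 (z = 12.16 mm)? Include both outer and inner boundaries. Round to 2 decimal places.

At z = 12.16 mm: the cube (footprint 23×28) is included at this height (perimeter 102.00 mm); the r=5 cylinder at (-2.5, 15) gives a regular 12-gon of circumradius 5 (constant along its height) (perimeter = 2·12·5.000·sin(180°/12) = 31.06 mm); the cylinder at (15.5, 16) is not intersected at this z (z outside [2.5, 11.5]); Subtracting the remaining from the first: starting from the 23×28 cube, the r=5 cylinder at (-2.5, 15) partially overlaps it — only the 14.17 mm² overlap (of its 75.00 mm²) is removed, clipping the outline — boundary = 103.69 mm. Overall, the cross-section is a single solid region. Total boundary length (outer) = 103.69 mm.

103.69 mm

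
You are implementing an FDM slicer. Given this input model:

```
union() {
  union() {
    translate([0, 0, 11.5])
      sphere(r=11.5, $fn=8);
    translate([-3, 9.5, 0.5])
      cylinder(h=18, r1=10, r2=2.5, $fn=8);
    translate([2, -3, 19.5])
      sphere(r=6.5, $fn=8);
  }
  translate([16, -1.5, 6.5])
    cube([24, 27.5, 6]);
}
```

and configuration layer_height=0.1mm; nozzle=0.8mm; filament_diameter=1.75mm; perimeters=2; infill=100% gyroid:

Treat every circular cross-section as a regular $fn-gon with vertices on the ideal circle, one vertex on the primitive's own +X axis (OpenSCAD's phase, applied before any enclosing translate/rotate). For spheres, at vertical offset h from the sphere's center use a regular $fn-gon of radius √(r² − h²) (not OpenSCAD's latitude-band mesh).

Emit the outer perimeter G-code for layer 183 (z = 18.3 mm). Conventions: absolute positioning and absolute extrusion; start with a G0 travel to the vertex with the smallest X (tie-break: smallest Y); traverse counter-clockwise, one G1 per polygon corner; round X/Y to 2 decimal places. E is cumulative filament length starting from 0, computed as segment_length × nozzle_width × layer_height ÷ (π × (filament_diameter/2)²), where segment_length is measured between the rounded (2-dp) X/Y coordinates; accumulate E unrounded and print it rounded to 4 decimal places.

At z = 18.3 mm: the r=11.5 sphere slices to a regular 8-gon of circumradius 9.274 (√(r²−h²) with h=6.8 from center); the cone at (-3, 9.5) contributes a regular 8-gon of circumradius 2.583 (interpolated between r1=10 and r2=2.5 at t=0.989); the sphere at (2, -3): section is a regular 8-gon, circumradius = √(r²−h²) = √(6.5²−1.2²) = 6.388; Combining (union): the regions partially overlap (shared area 112.20 mm²), so overlapping operands fuse into one piece — 1 connected region; the cube at (16, -1.5) does not reach this height (z outside [6.5, 12.5]); Taking the union: only the result so far is present, so the union is just that shape — 1 connected region. The outline is a single polygon with 20 vertices. Extrusion per mm of travel: 0.8 × 0.1 / (π × 0.875²) = 0.033260. Accumulating E over each segment gives final E = 2.1508.

G0 X-9.27 Y0.00 Z18.30
G1 X-6.56 Y-6.56 E0.2361
G1 X0.00 Y-9.27 E0.4721
G1 X0.86 Y-8.92 E0.5030
G1 X2.00 Y-9.39 E0.5440
G1 X6.52 Y-7.52 E0.7067
G1 X8.39 Y-3.00 E0.8694
G1 X8.21 Y-2.57 E0.8849
G1 X9.27 Y0.00 E0.9774
G1 X6.56 Y6.56 E1.2135
G1 X0.00 Y9.27 E1.4495
G1 X-0.62 Y9.02 E1.4718
G1 X-0.42 Y9.50 E1.4891
G1 X-1.17 Y11.33 E1.5548
G1 X-3.00 Y12.08 E1.6206
G1 X-4.83 Y11.33 E1.6864
G1 X-5.58 Y9.50 E1.7522
G1 X-4.83 Y7.67 E1.8180
G1 X-4.35 Y7.47 E1.8353
G1 X-6.56 Y6.56 E1.9147
G1 X-9.27 Y0.00 E2.1508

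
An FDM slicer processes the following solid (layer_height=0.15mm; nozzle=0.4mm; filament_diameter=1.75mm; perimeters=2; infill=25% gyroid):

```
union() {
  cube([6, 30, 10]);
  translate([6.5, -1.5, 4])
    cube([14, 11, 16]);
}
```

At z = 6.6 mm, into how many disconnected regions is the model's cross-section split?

At z = 6.6 mm: the 6×30 cube contributes its full rectangle; the cube at (6.5, -1.5) (footprint 14×11) is included at this height; Taking the union: the 2 present regions are separate (no shared area or edge), so areas and boundary lengths simply add and each stays a separate island — 2 connected regions. The result has 2 disconnected regions.

2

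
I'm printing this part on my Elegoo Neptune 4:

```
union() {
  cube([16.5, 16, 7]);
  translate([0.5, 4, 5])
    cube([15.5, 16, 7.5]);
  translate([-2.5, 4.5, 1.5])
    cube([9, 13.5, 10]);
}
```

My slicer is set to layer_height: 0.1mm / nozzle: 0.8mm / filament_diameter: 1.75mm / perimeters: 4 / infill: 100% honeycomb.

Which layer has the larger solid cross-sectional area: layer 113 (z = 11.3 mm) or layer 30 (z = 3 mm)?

Layer 113 (z = 11.3): the cube is not intersected at this z (z outside [0, 7]); the cube at (0.5, 4) is present — its section is the full 15.5×16 rectangle (area 248.00 mm²); the 9×13.5 cube at (-2.5, 4.5) contributes its full rectangle (area 121.50 mm²); Combining (union): the regions partially overlap — summed areas 369.50 mm² minus the doubly-counted overlap 81.00 mm² gives 288.50 mm² — area = 288.50 mm². So its area = 288.50 mm². Layer 30 (z = 3): the cube is present — its section is the full 16.5×16 rectangle (area 264.00 mm²); the cube at (0.5, 4) does not reach this height (z outside [5, 12.5]); the cube at (-2.5, 4.5) is present — its section is the full 9×13.5 rectangle (area 121.50 mm²); Merging all regions: the regions partially overlap — summed areas 385.50 mm² minus the doubly-counted overlap 74.75 mm² gives 310.75 mm² — area = 310.75 mm². So its area = 310.75 mm². Layer 30 is larger (310.75 vs 288.50 mm²).

layer 30 (z = 3 mm)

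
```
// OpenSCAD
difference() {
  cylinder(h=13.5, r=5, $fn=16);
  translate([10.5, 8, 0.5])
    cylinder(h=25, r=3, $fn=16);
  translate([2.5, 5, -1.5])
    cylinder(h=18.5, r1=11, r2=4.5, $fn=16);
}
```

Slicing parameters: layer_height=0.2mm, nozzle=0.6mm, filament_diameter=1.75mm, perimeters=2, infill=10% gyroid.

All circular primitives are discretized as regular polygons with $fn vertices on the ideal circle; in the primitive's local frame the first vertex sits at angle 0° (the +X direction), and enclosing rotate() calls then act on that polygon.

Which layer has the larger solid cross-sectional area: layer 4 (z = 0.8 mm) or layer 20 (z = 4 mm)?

Layer 4 (z = 0.8): the r=5 cylinder contributes a regular 16-gon of circumradius 5 (area = (16/2)·5.000²·sin(360°/16) = 76.54 mm²); the r=3 cylinder at (10.5, 8) contributes a regular 16-gon of circumradius 3 (area = (16/2)·3.000²·sin(360°/16) = 27.55 mm²); the cone at (2.5, 5): at t=0.124 of its height the radius interpolates to r₁+(r₂−r₁)t = 10.192, giving a regular 16-gon of that circumradius (area = (16/2)·10.192²·sin(360°/16) = 318.01 mm²); Subtracting the remaining from the first: starting from the r=5 cylinder (76.54 mm²), the r=3 cylinder at (10.5, 8) misses the remaining region (no effect); the cone at (2.5, 5) partially overlaps it — only the 74.71 mm² overlap (of its 318.01 mm²) is removed, clipping the outline — area = 1.83 mm². So its area = 1.83 mm². Layer 20 (z = 4): the r=5 cylinder gives a regular 16-gon of circumradius 5 (constant along its height) (area = (16/2)·5.000²·sin(360°/16) = 76.54 mm²); the r=3 cylinder at (10.5, 8) contributes a regular 16-gon of circumradius 3 (area = (16/2)·3.000²·sin(360°/16) = 27.55 mm²); the cone at (2.5, 5): at t=0.297 of its height the radius interpolates to r₁+(r₂−r₁)t = 9.068, giving a regular 16-gon of that circumradius (area = (16/2)·9.068²·sin(360°/16) = 251.72 mm²); After the difference (first − rest): starting from the r=5 cylinder (76.54 mm²), the r=3 cylinder at (10.5, 8) misses the remaining region (no effect); the cone at (2.5, 5) partially overlaps it — only the 66.19 mm² overlap (of its 251.72 mm²) is removed, clipping the outline — area = 10.34 mm². So its area = 10.34 mm². Layer 20 is larger (10.34 vs 1.83 mm²).

layer 20 (z = 4 mm)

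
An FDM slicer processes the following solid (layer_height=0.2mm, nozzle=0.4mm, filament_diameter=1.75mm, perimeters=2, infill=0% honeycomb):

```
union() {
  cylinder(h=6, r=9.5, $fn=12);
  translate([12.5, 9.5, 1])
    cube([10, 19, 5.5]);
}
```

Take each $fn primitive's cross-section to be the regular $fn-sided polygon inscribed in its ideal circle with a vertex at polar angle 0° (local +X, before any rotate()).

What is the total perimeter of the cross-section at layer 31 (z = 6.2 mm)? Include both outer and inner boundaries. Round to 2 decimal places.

At z = 6.2 mm: the cylinder is absent (z outside [0, 6]); the cube at (12.5, 9.5) is present — its section is the full 10×19 rectangle (perimeter 58.00 mm); Taking the union: only the 10×19 cube at (12.5, 9.5) is present, so the union is just that shape — boundary = 58.00 mm. Overall, the cross-section is a single solid region. Total boundary length (outer) = 58.00 mm.

58.00 mm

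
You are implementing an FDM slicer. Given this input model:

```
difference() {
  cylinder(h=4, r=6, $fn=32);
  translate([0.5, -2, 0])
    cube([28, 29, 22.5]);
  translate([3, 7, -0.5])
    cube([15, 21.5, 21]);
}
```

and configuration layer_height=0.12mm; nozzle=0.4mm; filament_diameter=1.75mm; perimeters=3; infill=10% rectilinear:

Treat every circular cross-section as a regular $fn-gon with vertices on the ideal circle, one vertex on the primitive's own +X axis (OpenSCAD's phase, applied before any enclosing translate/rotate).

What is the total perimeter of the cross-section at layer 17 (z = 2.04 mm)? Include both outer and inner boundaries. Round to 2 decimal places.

39.77 mm

At z = 2.04 mm: the r=6 cylinder contributes a regular 32-gon of circumradius 6 (perimeter = 2·32·6.000·sin(180°/32) = 37.64 mm); the cube at (0.5, -2) is present — its section is the full 28×29 rectangle (perimeter 114.00 mm); the cube at (3, 7) is present — its section is the full 15×21.5 rectangle (perimeter 73.00 mm); Taking the first minus the rest: starting from the r=6 cylinder, the 28×29 cube at (0.5, -2) partially overlaps it — only the 35.84 mm² overlap (of its 812.00 mm²) is removed, clipping the outline; the 15×21.5 cube at (3, 7) misses the remaining region (no effect) — boundary = 39.77 mm. Overall, the cross-section is a single solid region. Total boundary length (outer) = 39.77 mm.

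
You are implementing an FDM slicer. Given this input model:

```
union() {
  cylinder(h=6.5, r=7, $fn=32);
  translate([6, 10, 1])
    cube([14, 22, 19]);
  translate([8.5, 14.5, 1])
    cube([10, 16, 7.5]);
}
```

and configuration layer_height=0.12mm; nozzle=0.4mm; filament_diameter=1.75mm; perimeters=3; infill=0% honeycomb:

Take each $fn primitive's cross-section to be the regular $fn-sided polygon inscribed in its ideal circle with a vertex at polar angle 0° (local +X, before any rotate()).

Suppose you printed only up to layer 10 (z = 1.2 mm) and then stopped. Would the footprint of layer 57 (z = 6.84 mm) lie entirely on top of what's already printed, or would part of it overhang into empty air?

Compare the two slices. At z = 1.2: the r=7 cylinder gives a regular 32-gon of circumradius 7 (constant along its height) (area = (32/2)·7.000²·sin(360°/32) = 152.95 mm²); the 14×22 cube at (6, 10) contributes its full rectangle (area 308.00 mm²); the cube at (8.5, 14.5) (footprint 10×16) is included at this height (area 160.00 mm²); Taking the union: the regions partially overlap — summed areas 620.95 mm² minus the doubly-counted overlap 160.00 mm² gives 460.95 mm² — area = 460.95 mm². At z = 6.84: the cylinder does not reach this height (z outside [0, 6.5]); the cube at (6, 10) (footprint 14×22) is included at this height (area 308.00 mm²); the 10×16 cube at (8.5, 14.5) contributes its full rectangle (area 160.00 mm²); Merging all regions: the 10×16 cube at (8.5, 14.5) lies entirely inside the 14×22 cube at (6, 10), so the union is just the 14×22 cube at (6, 10) — area = 308.00 mm². Checking containment: the cross-section at z = 6.84 is a subset of the cross-section at z = 1.2.

entirely on top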